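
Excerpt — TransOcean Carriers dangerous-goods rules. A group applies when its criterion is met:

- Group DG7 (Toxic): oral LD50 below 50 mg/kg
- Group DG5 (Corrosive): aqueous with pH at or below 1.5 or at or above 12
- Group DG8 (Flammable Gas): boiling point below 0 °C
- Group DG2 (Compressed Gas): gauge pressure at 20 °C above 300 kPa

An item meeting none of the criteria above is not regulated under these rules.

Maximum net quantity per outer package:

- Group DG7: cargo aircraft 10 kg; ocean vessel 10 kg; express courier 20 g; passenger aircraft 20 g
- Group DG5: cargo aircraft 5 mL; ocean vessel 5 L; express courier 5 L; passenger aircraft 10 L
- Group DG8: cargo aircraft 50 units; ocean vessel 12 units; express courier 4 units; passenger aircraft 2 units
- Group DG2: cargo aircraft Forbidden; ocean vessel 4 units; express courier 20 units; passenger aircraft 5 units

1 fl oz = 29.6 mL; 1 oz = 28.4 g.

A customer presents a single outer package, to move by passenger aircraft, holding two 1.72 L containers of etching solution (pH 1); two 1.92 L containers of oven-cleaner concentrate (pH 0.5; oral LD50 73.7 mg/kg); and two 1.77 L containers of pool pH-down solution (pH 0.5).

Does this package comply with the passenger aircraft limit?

With pH 1 (≤ 1.5), the etching solution falls in Group DG5.
Oven-cleaner concentrate: pH 0.5 ≤ 1.5 → Group DG5 (Corrosive).
With pH 0.5 (≤ 1.5), the pool pH-down solution falls in Group DG5.
Group DG5 net quantity: (two 1.72 L containers = 3.44 L) + (two 1.92 L containers = 3.84 L) + (two 1.77 L containers = 3.54 L) = 10.82 L.
That exceeds the Group DG5 passenger aircraft limit of 10 L.

No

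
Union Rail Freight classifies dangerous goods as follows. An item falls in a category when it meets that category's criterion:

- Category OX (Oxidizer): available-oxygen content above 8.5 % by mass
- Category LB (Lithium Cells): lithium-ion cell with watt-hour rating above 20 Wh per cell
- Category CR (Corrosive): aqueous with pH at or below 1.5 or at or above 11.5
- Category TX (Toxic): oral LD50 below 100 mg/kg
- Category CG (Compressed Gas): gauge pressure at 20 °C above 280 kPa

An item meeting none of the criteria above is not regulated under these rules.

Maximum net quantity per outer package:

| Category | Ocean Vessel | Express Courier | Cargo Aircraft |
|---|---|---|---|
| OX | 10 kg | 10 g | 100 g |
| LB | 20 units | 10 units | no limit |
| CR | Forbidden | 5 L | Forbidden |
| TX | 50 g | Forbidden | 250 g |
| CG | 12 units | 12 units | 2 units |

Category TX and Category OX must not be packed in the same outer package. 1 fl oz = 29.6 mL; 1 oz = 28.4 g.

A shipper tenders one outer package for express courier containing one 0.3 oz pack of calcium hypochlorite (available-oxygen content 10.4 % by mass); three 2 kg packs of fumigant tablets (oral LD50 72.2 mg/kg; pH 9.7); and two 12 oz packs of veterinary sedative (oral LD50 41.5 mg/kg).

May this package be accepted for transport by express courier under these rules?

The calcium hypochlorite has available-oxygen content 10.4 % by mass, which is > 8.5 % by mass, so it is Category OX (Oxidizer).
Fumigant tablets: oral LD50 72.2 mg/kg < 100 mg/kg → Category TX (Toxic).
Oral LD50 41.5 mg/kg meets the Category TX criterion (Toxic), so the veterinary sedative is Category TX.
Category TX net quantity: (three 2 kg packs = 6 kg) + (two 12 oz packs = 681.6 g) = 6681.6 g.
By express courier, Category TX is Forbidden regardless of quantity.
Category OX quantity: one 0.3 oz pack = 8.52 g.
8.52 g is within the express courier limit of 10 g for Category OX.
Category TX and Category OX may not share an outer package.

No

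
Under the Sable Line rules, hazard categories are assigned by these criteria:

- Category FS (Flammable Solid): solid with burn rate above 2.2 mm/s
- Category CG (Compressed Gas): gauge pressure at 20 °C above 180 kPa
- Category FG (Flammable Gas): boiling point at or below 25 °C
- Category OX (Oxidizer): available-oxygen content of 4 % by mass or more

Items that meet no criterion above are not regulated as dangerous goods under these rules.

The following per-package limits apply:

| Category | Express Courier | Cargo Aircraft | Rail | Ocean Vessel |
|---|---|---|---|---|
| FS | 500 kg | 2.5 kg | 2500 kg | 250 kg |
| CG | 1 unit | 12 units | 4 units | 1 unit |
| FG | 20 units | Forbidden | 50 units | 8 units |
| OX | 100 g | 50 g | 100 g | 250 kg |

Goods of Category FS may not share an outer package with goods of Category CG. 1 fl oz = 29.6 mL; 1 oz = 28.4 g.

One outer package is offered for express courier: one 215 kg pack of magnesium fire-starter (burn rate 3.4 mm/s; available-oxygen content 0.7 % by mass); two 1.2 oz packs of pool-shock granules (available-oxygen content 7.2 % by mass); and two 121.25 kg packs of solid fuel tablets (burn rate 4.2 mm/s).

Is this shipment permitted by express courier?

Burn rate 3.4 mm/s meets the Category FS criterion (Flammable Solid), so the magnesium fire-starter is Category FS.
With available-oxygen content 7.2 % by mass (≥ 4 % by mass), the pool-shock granules fall in Category OX.
Solid fuel tablets: burn rate 4.2 mm/s > 2.2 mm/s → Category FS (Flammable Solid).
Total Category FS: 215 kg + (two 121.25 kg packs = 242.5 kg) = 457.5 kg.
457.5 kg is within the express courier limit of 500 kg for Category FS.
Category OX quantity: two 1.2 oz packs = 68.16 g.
68.16 g ≤ 100 g (express courier limit, Category OX) — within limit.
The segregation rule (Category FS with Category CG) does not apply to Category FS with Category OX.
Every hazard category is within its express courier limit and no segregation rule is violated.

Yes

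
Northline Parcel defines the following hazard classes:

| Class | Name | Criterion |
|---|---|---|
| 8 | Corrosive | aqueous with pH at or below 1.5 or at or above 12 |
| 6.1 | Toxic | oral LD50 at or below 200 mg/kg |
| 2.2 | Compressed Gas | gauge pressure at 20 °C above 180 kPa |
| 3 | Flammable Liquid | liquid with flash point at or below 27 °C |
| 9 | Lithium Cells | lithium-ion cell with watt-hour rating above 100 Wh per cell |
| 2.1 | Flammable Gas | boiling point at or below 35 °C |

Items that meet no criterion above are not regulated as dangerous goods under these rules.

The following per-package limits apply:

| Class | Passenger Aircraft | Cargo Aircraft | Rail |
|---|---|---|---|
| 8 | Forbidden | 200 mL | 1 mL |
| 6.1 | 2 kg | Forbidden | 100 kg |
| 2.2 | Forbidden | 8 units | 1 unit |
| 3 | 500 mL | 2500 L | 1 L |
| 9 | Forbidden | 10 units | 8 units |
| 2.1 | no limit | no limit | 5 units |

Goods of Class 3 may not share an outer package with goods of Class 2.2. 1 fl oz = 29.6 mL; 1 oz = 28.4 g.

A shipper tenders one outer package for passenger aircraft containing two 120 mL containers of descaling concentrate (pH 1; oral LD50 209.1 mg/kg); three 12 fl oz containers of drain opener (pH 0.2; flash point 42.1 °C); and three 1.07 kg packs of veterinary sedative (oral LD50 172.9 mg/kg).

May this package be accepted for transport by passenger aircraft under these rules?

No

Descaling concentrate: pH 1 ≤ 1.5 → Class 8 (Corrosive).
Drain opener: pH 0.2 ≤ 1.5 → Class 8 (Corrosive).
Oral LD50 172.9 mg/kg meets the Class 6.1 criterion (Toxic), so the veterinary sedative is Class 6.1.
Total Class 8: (two 120 mL containers = 240 mL) + (three 12 fl oz containers = 1065.6 mL) = 1305.6 mL.
By passenger aircraft, Class 8 is Forbidden regardless of quantity.
Class 6.1 quantity: three 1.07 kg packs = 3.21 kg.
3.21 kg exceeds the passenger aircraft limit of 2 kg for Class 6.1.
The segregation rule (Class 3 with Class 2.2) does not apply to Class 8 with Class 6.1.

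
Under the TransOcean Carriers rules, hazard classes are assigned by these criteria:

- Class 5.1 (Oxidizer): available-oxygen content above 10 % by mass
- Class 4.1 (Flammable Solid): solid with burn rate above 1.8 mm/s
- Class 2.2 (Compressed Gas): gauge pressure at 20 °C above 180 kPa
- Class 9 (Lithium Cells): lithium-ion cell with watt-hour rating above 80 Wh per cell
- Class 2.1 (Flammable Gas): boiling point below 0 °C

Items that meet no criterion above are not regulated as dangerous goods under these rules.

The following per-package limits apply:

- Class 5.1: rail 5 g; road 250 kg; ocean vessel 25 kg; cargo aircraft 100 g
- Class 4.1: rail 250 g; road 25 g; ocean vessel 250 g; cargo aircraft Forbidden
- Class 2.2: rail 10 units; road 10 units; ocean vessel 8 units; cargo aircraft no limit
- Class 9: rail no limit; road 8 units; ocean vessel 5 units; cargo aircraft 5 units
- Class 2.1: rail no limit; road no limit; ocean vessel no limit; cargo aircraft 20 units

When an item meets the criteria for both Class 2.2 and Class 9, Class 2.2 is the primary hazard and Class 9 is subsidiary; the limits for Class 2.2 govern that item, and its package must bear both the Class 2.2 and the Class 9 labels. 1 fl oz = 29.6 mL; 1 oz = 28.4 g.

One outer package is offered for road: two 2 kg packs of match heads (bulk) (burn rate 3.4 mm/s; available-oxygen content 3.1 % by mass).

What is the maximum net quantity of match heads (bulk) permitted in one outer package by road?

The match heads (bulk) have burn rate 3.4 mm/s, which is > 1.8 mm/s, so they are Class 4.1 (Flammable Solid).
The road limit for Class 4.1 is 25 g.

25 g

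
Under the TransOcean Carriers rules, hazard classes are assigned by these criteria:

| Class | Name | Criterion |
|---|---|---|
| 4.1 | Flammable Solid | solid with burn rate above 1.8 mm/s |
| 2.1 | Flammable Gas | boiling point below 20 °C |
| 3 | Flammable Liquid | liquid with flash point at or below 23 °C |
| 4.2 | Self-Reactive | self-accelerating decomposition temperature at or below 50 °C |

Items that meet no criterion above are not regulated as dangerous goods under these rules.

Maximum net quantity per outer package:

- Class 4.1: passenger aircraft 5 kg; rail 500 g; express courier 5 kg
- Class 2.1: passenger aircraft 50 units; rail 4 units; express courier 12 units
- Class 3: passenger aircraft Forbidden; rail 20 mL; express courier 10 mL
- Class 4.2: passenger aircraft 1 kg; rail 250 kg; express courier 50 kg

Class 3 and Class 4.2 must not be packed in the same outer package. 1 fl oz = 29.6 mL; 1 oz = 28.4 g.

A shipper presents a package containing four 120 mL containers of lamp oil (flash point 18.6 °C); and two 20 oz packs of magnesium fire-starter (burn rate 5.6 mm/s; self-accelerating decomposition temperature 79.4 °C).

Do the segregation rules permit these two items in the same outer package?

The lamp oil has flash point 18.6 °C, which is ≤ 23 °C, so it is Class 3 (Flammable Liquid).
Magnesium fire-starter: burn rate 5.6 mm/s > 1.8 mm/s → Class 4.1 (Flammable Solid).
No segregation rule bars Class 3 with Class 4.1.

Yes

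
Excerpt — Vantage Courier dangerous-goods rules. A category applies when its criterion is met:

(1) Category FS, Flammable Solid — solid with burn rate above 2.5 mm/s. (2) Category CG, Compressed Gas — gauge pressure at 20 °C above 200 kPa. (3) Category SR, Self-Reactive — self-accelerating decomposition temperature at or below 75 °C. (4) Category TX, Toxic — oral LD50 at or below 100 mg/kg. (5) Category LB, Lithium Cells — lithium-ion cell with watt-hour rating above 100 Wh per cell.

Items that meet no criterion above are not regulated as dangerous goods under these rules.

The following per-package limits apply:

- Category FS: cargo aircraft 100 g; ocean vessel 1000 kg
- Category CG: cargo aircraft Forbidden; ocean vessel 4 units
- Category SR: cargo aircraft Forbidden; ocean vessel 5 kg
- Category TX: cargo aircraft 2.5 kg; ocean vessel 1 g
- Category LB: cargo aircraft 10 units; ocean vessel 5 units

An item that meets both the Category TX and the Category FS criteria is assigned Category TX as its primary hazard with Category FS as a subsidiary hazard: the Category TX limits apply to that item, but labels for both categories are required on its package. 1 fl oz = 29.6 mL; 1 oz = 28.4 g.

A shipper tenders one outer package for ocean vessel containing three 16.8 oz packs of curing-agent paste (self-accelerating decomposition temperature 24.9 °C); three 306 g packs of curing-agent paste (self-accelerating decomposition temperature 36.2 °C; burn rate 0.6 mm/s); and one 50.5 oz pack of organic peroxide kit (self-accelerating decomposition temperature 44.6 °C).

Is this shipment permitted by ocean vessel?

Curing-agent paste: self-accelerating decomposition temperature 24.9 °C ≤ 75 °C → Category SR (Self-Reactive).
Curing-agent paste: self-accelerating decomposition temperature 36.2 °C ≤ 75 °C → Category SR (Self-Reactive).
Organic peroxide kit: self-accelerating decomposition temperature 44.6 °C ≤ 75 °C → Category SR (Self-Reactive).
Total Category SR: (three 16.8 oz packs = 1431.36 g) + (three 306 g packs = 918 g) + (one 50.5 oz pack = 1434.2 g) = 3783.56 g.
3783.56 g ≤ 5 kg (ocean vessel limit, Category SR) — within limit.

Yes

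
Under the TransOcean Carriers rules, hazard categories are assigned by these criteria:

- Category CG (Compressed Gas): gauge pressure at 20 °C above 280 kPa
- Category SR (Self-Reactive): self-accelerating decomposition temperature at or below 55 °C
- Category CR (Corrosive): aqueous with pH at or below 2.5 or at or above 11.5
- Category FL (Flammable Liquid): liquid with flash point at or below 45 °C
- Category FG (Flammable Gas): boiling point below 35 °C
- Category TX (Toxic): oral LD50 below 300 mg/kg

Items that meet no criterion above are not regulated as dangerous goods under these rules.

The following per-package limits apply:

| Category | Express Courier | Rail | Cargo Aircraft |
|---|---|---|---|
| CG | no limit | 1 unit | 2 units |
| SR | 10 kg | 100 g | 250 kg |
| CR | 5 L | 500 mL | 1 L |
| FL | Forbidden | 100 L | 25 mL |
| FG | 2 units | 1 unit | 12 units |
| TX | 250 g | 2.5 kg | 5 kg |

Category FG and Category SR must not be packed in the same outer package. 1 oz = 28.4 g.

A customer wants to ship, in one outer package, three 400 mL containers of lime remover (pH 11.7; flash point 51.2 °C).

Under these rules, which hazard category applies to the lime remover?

Category CR

Lime remover: pH 11.7 ≥ 11.5 → Category CR (Corrosive).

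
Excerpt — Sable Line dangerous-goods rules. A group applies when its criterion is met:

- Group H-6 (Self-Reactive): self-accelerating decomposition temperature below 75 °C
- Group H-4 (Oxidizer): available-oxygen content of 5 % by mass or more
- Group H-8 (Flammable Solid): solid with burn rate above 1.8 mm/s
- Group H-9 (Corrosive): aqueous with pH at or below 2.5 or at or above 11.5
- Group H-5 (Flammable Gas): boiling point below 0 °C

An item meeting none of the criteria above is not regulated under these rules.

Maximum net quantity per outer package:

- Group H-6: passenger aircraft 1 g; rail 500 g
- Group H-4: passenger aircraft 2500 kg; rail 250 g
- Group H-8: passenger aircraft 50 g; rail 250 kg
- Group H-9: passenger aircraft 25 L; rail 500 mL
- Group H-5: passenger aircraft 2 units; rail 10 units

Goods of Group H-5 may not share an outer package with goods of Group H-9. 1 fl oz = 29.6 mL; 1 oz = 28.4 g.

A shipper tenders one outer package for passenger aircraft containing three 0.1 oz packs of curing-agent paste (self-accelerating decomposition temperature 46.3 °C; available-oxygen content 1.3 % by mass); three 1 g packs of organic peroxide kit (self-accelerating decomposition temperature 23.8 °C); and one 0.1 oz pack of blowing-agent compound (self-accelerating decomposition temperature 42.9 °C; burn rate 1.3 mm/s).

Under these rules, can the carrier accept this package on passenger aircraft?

No

Self-accelerating decomposition temperature 46.3 °C meets the Group H-6 criterion (Self-Reactive), so the curing-agent paste is Group H-6.
Organic peroxide kit: self-accelerating decomposition temperature 23.8 °C < 75 °C → Group H-6 (Self-Reactive).
With self-accelerating decomposition temperature 42.9 °C (< 75 °C), the blowing-agent compound falls in Group H-6.
Group H-6 net quantity: (three 0.1 oz packs = 8.52 g) + (three 1 g packs = 3 g) + (one 0.1 oz pack = 2.84 g) = 14.36 g.
That exceeds the Group H-6 passenger aircraft limit of 1 g.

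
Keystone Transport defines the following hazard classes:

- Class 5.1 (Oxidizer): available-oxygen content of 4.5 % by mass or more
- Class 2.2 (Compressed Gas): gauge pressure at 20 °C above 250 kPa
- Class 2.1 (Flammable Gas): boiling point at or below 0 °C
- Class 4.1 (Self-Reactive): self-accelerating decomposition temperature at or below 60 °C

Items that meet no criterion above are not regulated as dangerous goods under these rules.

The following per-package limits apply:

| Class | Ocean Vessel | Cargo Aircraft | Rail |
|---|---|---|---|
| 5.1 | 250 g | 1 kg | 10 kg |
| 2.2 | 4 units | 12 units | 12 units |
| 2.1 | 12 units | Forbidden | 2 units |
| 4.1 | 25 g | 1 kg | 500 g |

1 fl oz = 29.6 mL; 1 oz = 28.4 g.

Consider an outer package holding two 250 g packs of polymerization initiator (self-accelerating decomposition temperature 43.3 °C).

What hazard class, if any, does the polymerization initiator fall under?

Self-accelerating decomposition temperature 43.3 °C meets the Class 4.1 criterion (Self-Reactive), so the polymerization initiator is Class 4.1.

Class 4.1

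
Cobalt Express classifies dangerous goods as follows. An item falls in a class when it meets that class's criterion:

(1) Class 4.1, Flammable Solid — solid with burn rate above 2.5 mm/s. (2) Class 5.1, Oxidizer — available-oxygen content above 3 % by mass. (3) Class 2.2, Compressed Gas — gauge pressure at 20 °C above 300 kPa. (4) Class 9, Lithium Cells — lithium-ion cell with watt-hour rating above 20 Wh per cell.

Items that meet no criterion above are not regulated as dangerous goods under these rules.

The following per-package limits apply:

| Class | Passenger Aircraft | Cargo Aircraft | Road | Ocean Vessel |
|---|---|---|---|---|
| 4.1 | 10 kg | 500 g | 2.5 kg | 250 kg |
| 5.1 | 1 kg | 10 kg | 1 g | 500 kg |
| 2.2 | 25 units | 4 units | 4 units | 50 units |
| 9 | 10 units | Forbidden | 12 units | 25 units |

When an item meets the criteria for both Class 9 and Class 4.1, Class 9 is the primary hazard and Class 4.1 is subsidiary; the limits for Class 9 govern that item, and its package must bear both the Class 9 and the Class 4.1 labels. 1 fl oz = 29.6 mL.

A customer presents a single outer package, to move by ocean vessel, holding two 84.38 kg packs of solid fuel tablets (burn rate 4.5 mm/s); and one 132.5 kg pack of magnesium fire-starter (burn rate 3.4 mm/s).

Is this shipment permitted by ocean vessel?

Burn rate 4.5 mm/s meets the Class 4.1 criterion (Flammable Solid), so the solid fuel tablets are Class 4.1.
The magnesium fire-starter has burn rate 3.4 mm/s, which is > 2.5 mm/s, so it is Class 4.1 (Flammable Solid).
Class 4.1 net quantity: (two 84.38 kg packs = 168.76 kg) + 132.5 kg = 301.26 kg.
That exceeds the Class 4.1 ocean vessel limit of 250 kg.

No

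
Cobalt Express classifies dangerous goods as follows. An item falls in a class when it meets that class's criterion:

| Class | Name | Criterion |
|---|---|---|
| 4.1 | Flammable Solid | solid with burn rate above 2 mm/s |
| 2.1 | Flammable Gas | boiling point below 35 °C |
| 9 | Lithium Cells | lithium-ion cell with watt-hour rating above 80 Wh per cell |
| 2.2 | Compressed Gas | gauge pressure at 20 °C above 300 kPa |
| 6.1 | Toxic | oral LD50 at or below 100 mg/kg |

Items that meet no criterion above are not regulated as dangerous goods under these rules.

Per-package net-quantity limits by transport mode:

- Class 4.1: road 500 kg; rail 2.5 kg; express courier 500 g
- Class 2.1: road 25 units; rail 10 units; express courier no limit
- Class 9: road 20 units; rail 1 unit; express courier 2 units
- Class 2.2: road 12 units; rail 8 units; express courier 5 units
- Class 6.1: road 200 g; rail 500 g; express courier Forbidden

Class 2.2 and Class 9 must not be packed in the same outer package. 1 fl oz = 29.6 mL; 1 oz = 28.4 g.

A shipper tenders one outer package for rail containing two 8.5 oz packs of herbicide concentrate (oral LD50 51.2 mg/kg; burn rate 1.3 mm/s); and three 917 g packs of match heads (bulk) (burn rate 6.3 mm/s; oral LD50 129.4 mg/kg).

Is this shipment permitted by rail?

The herbicide concentrate has oral LD50 51.2 mg/kg, which is ≤ 100 mg/kg, so it is Class 6.1 (Toxic).
The match heads (bulk) have burn rate 6.3 mm/s, which is > 2 mm/s, so they are Class 4.1 (Flammable Solid).
Class 4.1 quantity: three 917 g packs = 2.751 kg.
2.751 kg > 2.5 kg (rail limit, Class 4.1) — over the limit.
Class 6.1 quantity: two 8.5 oz packs = 482.8 g.
482.8 g ≤ 500 g (rail limit, Class 6.1) — within limit.
The segregation rule (Class 2.2 with Class 9) does not apply to Class 4.1 with Class 6.1.

No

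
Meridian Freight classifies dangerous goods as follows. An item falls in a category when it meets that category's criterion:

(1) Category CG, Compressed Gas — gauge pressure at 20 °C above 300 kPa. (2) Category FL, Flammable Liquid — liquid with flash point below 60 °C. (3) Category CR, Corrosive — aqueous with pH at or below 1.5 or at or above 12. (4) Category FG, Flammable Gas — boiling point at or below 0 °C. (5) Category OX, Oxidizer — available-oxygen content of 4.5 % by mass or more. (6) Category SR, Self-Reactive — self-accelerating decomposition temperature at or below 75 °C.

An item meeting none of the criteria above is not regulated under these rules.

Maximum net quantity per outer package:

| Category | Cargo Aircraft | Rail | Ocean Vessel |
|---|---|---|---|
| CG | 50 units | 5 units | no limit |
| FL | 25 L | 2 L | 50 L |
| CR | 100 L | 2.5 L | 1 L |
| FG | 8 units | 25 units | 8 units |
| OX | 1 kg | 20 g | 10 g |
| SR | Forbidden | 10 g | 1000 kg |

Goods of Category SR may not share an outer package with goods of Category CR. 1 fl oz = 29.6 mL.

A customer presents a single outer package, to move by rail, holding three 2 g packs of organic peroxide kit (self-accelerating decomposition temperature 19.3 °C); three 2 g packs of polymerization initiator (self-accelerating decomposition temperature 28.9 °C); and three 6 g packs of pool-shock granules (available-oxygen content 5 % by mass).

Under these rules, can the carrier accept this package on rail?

No

Self-accelerating decomposition temperature 19.3 °C meets the Category SR criterion (Self-Reactive), so the organic peroxide kit is Category SR.
Polymerization initiator: self-accelerating decomposition temperature 28.9 °C ≤ 75 °C → Category SR (Self-Reactive).
The pool-shock granules have available-oxygen content 5 % by mass, which is ≥ 4.5 % by mass, so they are Category OX (Oxidizer).
Category OX quantity: three 6 g packs = 18 g.
18 g ≤ 20 g (rail limit, Category OX) — within limit.
Total Category SR: (three 2 g packs = 6 g) + (three 2 g packs = 6 g) = 12 g.
12 g exceeds the rail limit of 10 g for Category SR.
The segregation rule (Category SR with Category CR) does not apply to Category OX with Category SR.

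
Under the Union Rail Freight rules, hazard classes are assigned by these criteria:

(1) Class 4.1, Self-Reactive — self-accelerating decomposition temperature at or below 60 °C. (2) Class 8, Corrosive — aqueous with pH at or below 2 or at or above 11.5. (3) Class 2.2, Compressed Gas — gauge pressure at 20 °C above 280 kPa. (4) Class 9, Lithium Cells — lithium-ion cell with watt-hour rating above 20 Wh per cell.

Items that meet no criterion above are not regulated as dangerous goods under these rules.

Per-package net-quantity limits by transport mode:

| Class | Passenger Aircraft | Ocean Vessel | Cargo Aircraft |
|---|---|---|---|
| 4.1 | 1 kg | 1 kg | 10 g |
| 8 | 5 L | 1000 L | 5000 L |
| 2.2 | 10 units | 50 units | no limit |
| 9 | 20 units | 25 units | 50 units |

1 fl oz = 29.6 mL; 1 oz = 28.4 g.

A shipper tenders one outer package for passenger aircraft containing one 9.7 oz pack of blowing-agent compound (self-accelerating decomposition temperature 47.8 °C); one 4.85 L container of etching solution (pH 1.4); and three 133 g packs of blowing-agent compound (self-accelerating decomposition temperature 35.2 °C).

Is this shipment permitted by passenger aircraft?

Blowing-agent compound: self-accelerating decomposition temperature 47.8 °C ≤ 60 °C → Class 4.1 (Self-Reactive).
Etching solution: pH 1.4 ≤ 2 → Class 8 (Corrosive).
Blowing-agent compound: self-accelerating decomposition temperature 35.2 °C ≤ 60 °C → Class 4.1 (Self-Reactive).
Total Class 4.1: (one 9.7 oz pack = 275.48 g) + (three 133 g packs = 399 g) = 674.48 g.
That is within the Class 4.1 passenger aircraft limit of 1 kg.
Class 8 quantity: 4.85 L.
4.85 L is within the passenger aircraft limit of 5 L for Class 8.
Every hazard class is within its passenger aircraft limit and no segregation rule is violated.

Yes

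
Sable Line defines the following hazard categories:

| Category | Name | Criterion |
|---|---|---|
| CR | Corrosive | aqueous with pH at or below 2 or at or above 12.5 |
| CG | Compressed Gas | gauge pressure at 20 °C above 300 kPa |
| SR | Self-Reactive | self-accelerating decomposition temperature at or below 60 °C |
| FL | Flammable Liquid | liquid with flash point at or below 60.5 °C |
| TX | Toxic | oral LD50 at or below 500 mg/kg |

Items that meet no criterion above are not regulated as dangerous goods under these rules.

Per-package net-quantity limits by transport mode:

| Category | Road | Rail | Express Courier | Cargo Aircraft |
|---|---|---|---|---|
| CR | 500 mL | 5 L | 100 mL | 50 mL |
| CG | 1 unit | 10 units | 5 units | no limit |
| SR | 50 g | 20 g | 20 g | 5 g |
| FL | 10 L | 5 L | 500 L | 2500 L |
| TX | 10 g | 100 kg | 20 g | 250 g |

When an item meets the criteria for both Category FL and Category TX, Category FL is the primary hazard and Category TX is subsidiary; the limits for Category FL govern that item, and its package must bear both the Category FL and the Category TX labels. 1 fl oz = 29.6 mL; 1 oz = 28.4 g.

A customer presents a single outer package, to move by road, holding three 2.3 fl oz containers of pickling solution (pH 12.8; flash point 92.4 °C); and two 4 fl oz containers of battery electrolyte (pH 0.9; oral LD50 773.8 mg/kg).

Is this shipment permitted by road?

The pickling solution has pH 12.8, which is ≥ 12.5, so it is Category CR (Corrosive).
Battery electrolyte: pH 0.9 ≤ 2 → Category CR (Corrosive).
Category CR net quantity: (three 2.3 fl oz containers = 204.24 mL) + (two 4 fl oz containers = 236.8 mL) = 441.04 mL.
441.04 mL is within the road limit of 500 mL for Category CR.

Yes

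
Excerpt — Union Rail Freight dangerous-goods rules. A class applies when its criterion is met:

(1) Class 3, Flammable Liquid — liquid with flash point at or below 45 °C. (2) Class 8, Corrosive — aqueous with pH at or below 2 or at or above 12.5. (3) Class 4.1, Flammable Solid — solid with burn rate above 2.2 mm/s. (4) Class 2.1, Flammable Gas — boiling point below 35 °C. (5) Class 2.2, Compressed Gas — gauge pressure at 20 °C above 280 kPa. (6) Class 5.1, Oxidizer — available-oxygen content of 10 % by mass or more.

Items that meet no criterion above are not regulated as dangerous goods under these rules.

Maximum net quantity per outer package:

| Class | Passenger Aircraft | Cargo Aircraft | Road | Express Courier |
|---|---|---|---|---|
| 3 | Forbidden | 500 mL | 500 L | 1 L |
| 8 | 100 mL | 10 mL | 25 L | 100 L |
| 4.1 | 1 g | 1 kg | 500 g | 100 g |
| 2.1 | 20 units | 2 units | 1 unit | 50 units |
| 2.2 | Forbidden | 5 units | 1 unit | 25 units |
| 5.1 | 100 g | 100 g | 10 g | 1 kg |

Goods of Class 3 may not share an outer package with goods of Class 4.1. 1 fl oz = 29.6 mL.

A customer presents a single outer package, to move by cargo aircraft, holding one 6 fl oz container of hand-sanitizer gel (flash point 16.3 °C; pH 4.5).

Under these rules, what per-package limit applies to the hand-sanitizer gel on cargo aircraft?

500 mL

Flash point 16.3 °C meets the Class 3 criterion (Flammable Liquid), so the hand-sanitizer gel is Class 3.
The cargo aircraft limit for Class 3 is 500 mL.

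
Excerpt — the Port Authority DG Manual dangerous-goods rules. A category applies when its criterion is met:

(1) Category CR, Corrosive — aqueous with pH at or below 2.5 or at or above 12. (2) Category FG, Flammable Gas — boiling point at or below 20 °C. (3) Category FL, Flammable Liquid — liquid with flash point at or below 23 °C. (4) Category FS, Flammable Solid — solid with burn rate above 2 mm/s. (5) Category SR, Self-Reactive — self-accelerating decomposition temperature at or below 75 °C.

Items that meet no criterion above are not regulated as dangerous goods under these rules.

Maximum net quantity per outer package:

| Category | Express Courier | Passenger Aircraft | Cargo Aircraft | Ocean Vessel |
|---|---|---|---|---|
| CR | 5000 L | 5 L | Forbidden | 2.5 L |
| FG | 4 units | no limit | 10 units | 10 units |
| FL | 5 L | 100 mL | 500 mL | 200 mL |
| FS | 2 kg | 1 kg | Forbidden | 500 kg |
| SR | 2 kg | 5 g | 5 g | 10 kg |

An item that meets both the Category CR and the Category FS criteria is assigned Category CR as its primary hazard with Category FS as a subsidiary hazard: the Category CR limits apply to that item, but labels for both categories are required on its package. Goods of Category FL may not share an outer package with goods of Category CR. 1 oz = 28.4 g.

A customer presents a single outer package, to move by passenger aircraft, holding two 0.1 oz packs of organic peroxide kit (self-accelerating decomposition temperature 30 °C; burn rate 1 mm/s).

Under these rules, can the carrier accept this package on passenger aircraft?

No

Self-accelerating decomposition temperature 30 °C meets the Category SR criterion (Self-Reactive), so the organic peroxide kit is Category SR.
Category SR quantity: two 0.1 oz packs = 5.68 g.
5.68 g > 5 g (passenger aircraft limit, Category SR) — over the limit.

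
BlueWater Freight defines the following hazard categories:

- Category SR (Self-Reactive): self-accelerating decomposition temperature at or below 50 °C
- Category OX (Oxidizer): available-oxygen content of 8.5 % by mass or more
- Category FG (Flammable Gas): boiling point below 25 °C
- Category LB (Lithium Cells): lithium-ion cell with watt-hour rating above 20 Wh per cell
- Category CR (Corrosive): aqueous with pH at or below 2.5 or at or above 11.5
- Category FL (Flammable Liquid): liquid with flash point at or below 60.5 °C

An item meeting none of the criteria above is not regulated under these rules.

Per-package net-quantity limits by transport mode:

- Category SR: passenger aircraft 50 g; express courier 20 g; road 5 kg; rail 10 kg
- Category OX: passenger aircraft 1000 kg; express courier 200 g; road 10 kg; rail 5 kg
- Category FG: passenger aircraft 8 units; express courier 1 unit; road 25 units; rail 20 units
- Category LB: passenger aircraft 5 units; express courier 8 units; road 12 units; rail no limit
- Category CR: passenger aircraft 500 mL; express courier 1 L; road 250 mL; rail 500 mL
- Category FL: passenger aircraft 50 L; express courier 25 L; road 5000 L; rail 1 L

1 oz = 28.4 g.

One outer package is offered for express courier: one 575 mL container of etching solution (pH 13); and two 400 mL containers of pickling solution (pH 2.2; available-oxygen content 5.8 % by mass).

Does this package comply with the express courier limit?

No

Etching solution: pH 13 ≥ 11.5 → Category CR (Corrosive).
Pickling solution: pH 2.2 ≤ 2.5 → Category CR (Corrosive).
Category CR net quantity: 575 mL + (two 400 mL containers = 800 mL) = 1.375 L.
That exceeds the Category CR express courier limit of 1 L.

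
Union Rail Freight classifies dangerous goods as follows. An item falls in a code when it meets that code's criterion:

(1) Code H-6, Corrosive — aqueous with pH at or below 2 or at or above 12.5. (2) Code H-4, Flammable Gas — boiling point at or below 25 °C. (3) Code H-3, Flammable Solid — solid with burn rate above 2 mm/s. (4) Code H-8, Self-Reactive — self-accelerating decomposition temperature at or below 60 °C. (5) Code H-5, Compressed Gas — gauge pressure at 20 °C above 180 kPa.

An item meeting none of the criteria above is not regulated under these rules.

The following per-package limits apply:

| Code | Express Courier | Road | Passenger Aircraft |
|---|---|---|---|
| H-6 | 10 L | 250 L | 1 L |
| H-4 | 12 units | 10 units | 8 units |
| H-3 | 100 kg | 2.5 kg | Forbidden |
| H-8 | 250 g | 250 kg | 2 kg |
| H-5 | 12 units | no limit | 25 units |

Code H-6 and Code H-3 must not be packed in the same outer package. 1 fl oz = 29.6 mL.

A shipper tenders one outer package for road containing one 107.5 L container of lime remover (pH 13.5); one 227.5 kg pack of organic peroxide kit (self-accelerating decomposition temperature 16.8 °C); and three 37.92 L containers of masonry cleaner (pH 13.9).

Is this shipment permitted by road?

Lime remover: pH 13.5 ≥ 12.5 → Code H-6 (Corrosive).
Self-accelerating decomposition temperature 16.8 °C meets the Code H-8 criterion (Self-Reactive), so the organic peroxide kit is Code H-8.
The masonry cleaner has pH 13.9, which is ≥ 12.5, so it is Code H-6 (Corrosive).
Total Code H-6: 107.5 L + (three 37.92 L containers = 113.76 L) = 221.26 L.
221.26 L ≤ 250 L (road limit, Code H-6) — within limit.
Code H-8 quantity: 227.5 kg.
227.5 kg is within the road limit of 250 kg for Code H-8.
The segregation rule (Code H-6 with Code H-3) does not apply to Code H-6 with Code H-8.
Every hazard code is within its road limit and no segregation rule is violated.

Yes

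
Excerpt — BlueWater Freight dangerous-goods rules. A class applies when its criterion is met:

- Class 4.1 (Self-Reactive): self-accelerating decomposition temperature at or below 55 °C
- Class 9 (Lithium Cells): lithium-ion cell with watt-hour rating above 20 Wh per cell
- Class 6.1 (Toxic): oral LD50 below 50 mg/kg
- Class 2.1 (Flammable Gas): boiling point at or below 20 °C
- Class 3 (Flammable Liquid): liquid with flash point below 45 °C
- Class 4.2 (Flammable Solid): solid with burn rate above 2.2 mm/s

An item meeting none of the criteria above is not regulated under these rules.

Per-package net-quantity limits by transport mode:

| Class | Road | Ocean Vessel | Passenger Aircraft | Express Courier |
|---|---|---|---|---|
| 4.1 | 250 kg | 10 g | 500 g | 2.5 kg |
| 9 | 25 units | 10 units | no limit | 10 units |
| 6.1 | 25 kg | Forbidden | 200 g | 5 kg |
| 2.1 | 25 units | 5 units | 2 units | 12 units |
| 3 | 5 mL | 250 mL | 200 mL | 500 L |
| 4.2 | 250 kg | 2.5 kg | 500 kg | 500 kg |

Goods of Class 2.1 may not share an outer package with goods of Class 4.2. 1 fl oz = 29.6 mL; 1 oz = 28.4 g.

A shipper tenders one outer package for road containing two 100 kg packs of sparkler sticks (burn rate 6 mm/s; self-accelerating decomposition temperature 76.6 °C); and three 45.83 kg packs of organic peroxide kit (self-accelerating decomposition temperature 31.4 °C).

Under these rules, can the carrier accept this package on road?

Yes

The sparkler sticks have burn rate 6 mm/s, which is > 2.2 mm/s, so they are Class 4.2 (Flammable Solid).
Self-accelerating decomposition temperature 31.4 °C meets the Class 4.1 criterion (Self-Reactive), so the organic peroxide kit is Class 4.1.
Class 4.1 quantity: three 45.83 kg packs = 137.49 kg.
137.49 kg is within the road limit of 250 kg for Class 4.1.
Class 4.2 quantity: two 100 kg packs = 200 kg.
200 kg ≤ 250 kg (road limit, Class 4.2) — within limit.
The segregation rule (Class 2.1 with Class 4.2) does not apply to Class 4.1 with Class 4.2.
Every hazard class is within its road limit and no segregation rule is violated.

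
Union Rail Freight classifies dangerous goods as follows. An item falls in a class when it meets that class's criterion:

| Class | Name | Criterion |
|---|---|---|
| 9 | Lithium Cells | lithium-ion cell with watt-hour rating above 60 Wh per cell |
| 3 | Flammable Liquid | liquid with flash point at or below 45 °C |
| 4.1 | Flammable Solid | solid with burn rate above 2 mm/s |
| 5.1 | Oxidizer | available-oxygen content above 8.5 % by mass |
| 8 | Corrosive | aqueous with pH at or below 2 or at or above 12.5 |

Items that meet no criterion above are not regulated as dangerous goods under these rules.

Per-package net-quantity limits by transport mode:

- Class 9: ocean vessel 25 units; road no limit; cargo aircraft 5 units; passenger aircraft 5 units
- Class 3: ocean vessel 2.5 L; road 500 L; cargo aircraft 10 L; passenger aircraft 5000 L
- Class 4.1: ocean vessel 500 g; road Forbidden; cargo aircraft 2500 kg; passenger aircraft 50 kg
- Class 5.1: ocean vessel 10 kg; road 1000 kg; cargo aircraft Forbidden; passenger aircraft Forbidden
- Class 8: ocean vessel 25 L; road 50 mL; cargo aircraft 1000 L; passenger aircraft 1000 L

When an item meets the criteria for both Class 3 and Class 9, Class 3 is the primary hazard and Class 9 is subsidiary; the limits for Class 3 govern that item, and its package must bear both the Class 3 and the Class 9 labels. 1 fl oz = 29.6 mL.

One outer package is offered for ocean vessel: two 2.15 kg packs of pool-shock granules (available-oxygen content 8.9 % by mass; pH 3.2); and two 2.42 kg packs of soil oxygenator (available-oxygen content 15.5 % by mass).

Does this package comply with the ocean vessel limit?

With available-oxygen content 8.9 % by mass (> 8.5 % by mass), the pool-shock granules fall in Class 5.1.
With available-oxygen content 15.5 % by mass (> 8.5 % by mass), the soil oxygenator falls in Class 5.1.
Total Class 5.1: (two 2.15 kg packs = 4.3 kg) + (two 2.42 kg packs = 4.84 kg) = 9.14 kg.
That is within the Class 5.1 ocean vessel limit of 10 kg.

Yes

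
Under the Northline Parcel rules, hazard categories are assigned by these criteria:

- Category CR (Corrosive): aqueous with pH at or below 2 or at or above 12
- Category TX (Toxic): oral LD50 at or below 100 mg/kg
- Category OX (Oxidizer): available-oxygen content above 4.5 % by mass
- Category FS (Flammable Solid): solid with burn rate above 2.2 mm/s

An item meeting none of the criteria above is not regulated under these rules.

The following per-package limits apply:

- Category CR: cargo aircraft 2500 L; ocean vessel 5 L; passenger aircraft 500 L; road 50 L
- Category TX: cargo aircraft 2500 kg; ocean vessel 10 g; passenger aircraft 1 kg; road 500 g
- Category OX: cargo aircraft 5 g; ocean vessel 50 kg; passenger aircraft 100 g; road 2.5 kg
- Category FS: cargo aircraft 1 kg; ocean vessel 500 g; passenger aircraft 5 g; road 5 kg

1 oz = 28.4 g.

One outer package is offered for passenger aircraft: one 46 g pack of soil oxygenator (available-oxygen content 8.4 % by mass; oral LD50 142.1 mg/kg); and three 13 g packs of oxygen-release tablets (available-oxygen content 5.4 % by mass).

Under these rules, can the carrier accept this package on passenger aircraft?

Yes

With available-oxygen content 8.4 % by mass (> 4.5 % by mass), the soil oxygenator falls in Category OX.
With available-oxygen content 5.4 % by mass (> 4.5 % by mass), the oxygen-release tablets fall in Category OX.
Category OX net quantity: 46 g + (three 13 g packs = 39 g) = 85 g.
85 g ≤ 100 g (passenger aircraft limit, Category OX) — within limit.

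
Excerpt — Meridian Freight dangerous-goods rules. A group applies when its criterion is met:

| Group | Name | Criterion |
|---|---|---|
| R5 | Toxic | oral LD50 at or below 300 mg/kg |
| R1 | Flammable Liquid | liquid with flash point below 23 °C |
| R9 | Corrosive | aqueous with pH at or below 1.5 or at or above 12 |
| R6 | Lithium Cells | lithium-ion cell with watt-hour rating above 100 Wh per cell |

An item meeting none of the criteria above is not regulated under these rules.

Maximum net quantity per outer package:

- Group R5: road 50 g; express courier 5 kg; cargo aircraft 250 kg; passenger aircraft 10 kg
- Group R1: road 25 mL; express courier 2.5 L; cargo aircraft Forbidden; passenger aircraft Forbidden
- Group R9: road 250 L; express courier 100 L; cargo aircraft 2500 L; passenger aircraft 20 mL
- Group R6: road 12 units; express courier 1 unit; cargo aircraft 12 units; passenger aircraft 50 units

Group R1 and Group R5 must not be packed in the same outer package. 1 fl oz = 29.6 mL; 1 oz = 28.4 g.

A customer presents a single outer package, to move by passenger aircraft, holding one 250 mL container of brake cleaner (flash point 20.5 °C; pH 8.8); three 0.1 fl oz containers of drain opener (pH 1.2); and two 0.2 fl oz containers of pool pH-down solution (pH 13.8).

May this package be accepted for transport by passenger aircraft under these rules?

No

Flash point 20.5 °C meets the Group R1 criterion (Flammable Liquid), so the brake cleaner is Group R1.
With pH 1.2 (≤ 1.5), the drain opener falls in Group R9.
pH 13.8 meets the Group R9 criterion (Corrosive), so the pool pH-down solution is Group R9.
Group R1 quantity: 250 mL.
By passenger aircraft, Group R1 is Forbidden regardless of quantity.
Group R9 net quantity: (three 0.1 fl oz containers = 8.88 mL) + (two 0.2 fl oz containers = 11.84 mL) = 20.72 mL.
20.72 mL > 20 mL (passenger aircraft limit, Group R9) — over the limit.
The segregation rule (Group R1 with Group R5) does not apply to Group R1 with Group R9.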